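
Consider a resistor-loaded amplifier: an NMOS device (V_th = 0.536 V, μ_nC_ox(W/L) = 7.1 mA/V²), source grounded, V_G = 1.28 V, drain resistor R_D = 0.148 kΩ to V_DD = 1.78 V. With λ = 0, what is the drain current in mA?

I_D = 1.97 mA

V_GS = V_G = 1.28 V, so V_ov = 1.28 − 0.536 = 0.744 V.
Assume saturation: I_D = ½ k_n V_ov² = 0.5 × 7.1 × 0.744² = 1.97 mA, giving V_DS = V_DD − I_D R_D = 1.78 − 1.97 × 0.148 = 1.49 V.
V_DS = 1.49 V ≥ V_ov = 0.744 V, confirming saturation.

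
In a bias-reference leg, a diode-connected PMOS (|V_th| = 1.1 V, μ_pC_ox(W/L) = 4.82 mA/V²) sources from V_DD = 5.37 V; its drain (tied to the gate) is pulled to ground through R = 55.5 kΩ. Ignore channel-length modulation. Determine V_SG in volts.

With gate tied to drain, V_SG = V_SD ≥ V_SG − |V_th|, so the device is in saturation.
KCL at the drain: ½ k_p (V_SG − |V_th|)² = (V_DD − V_SG)/R.
Let x = V_SG − 1.1. Then 134 x² + x − 4.27 = 0, giving x = 0.175 V (positive root), so V_SG = 1.27 V.
I_D = (V_DD − V_SG)/R = (5.37 − 1.27) / 55.5 = 0.0738 mA.

V_SG = 1.27 V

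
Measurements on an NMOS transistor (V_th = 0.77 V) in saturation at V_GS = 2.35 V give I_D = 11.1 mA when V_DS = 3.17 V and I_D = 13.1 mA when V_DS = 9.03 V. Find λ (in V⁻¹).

λ = 0.0341 V⁻¹

With V_GS fixed, I_D ∝ (1 + λ V_DS) in saturation, so I_D2/I_D1 = (1 + λ V_DS2)/(1 + λ V_DS1).
13.1/11.1 = 1.18 = (1 + 9.03 λ)/(1 + 3.17 λ).
Solving: λ (I_D1 V_DS2 − I_D2 V_DS1) = I_D2 − I_D1, so λ = (13.1 − 11.1) / (11.1 × 9.03 − 13.1 × 3.17) = 2 / 58.7 = 0.0341 V⁻¹.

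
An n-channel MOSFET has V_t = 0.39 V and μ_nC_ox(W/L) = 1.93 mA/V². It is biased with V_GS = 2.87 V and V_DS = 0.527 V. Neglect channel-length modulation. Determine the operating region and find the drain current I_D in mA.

V_ov = V_GS − V_t = 2.87 − 0.39 = 2.48 V.
Since V_DS = 0.527 V < V_ov = 2.48 V, the device is in the triode region.
I_D = k_n [V_ov · V_DS − ½ V_DS²] = 1.93 × [2.48 × 0.527 − 0.5 × 0.527²] = 2.25 mA.

Triode; I_D = 2.25 mA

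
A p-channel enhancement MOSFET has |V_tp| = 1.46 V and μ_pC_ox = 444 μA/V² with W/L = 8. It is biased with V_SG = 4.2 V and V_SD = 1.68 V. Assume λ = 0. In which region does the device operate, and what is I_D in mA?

k_p = μ_pC_ox · (W/L) = 3.552 mA/V².
V_ov = V_SG − |V_tp| = 4.2 − 1.46 = 2.74 V.
Since V_SD = 1.68 V < V_ov = 2.74 V, the device is in the triode region.
I_D = k_p [V_ov · V_SD − ½ V_SD²] = 3.552 × [2.74 × 1.68 − 0.5 × 1.68²] = 11.3 mA.

Triode; I_D = 11.3 mA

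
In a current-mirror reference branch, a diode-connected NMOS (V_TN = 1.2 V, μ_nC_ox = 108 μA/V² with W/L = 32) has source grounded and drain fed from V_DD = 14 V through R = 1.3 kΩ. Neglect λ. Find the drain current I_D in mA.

With gate tied to drain, V_GS = V_DS ≥ V_GS − V_TN, so the device is in saturation.
k_n = μ_nC_ox · (W/L) = 3.456 mA/V².
KCL at the drain: ½ k_n (V_GS − V_TN)² = (V_DD − V_GS)/R.
Let x = V_GS − 1.2. Then 2.25 x² + x − 12.8 = 0, giving x = 2.17 V (positive root), so V_GS = 3.37 V.
I_D = (V_DD − V_GS)/R = (14 − 3.37) / 1.3 = 8.17 mA.

I_D = 8.17 mA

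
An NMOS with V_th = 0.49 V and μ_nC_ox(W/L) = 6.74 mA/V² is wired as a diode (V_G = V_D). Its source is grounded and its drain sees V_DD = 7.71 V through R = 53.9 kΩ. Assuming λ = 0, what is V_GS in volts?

V_GS = 0.687 V

With gate tied to drain, V_GS = V_DS ≥ V_GS − V_th, so the device is in saturation.
KCL at the drain: ½ k_n (V_GS − V_th)² = (V_DD − V_GS)/R.
Let x = V_GS − 0.49. Then 182 x² + x − 7.22 = 0, giving x = 0.197 V (positive root), so V_GS = 0.687 V.
I_D = (V_DD − V_GS)/R = (7.71 − 0.687) / 53.9 = 0.13 mA.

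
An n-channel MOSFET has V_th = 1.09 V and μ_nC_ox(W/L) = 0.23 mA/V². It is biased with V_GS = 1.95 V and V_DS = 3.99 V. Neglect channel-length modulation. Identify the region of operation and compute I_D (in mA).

V_ov = V_GS − V_th = 1.95 − 1.09 = 0.86 V.
Since V_DS = 3.99 V ≥ V_ov = 0.86 V, the device is in saturation.
I_D = ½ k_n V_ov² = 0.5 × 0.23 × 0.86² = 0.0851 mA.

Saturation; I_D = 0.0851 mA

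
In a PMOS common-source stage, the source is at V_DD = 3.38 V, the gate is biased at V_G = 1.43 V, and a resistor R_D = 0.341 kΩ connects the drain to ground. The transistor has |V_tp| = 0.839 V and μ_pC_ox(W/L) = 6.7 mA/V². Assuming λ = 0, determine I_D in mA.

V_SG = V_DD − V_G = 3.38 − 1.43 = 1.95 V, so V_ov = 1.95 − 0.839 = 1.11 V.
Assume saturation: I_D = ½ k_p V_ov² = 0.5 × 6.7 × 1.11² = 4.13 mA, giving V_SD = V_DD − I_D R_D = 3.38 − 4.13 × 0.341 = 1.97 V.
V_SD = 1.97 V ≥ V_ov = 1.11 V, confirming saturation.

I_D = 4.13 mA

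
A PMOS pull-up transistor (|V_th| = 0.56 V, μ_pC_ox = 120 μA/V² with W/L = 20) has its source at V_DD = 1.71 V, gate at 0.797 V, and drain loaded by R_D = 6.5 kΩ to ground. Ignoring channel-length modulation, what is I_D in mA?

I_D = 0.150 mA

V_SG = V_DD − V_G = 1.71 − 0.797 = 0.913 V, so V_ov = 0.913 − 0.56 = 0.353 V.
k_p = μ_pC_ox · (W/L) = 2.4 mA/V².
Assume saturation: I_D = ½ k_p V_ov² = 0.5 × 2.4 × 0.353² = 0.15 mA, giving V_SD = V_DD − I_D R_D = 1.71 − 0.15 × 6.5 = 0.738 V.
V_SD = 0.738 V ≥ V_ov = 0.353 V, confirming saturation.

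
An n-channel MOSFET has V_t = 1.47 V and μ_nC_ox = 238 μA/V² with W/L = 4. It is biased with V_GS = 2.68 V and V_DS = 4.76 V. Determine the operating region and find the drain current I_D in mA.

Saturation; I_D = 0.697 mA

k_n = μ_nC_ox · (W/L) = 0.952 mA/V².
V_ov = V_GS − V_t = 2.68 − 1.47 = 1.21 V.
Since V_DS = 4.76 V ≥ V_ov = 1.21 V, the device is in saturation.
I_D = ½ k_n V_ov² = 0.5 × 0.952 × 1.21² = 0.697 mA.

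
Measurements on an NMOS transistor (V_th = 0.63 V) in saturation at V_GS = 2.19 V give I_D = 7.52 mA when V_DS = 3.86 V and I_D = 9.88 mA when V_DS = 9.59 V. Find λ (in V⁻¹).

With V_GS fixed, I_D ∝ (1 + λ V_DS) in saturation, so I_D2/I_D1 = (1 + λ V_DS2)/(1 + λ V_DS1).
9.88/7.52 = 1.314 = (1 + 9.59 λ)/(1 + 3.86 λ).
Solving: λ (I_D1 V_DS2 − I_D2 V_DS1) = I_D2 − I_D1, so λ = (9.88 − 7.52) / (7.52 × 9.59 − 9.88 × 3.86) = 2.36 / 34 = 0.0695 V⁻¹.

λ = 0.0695 V⁻¹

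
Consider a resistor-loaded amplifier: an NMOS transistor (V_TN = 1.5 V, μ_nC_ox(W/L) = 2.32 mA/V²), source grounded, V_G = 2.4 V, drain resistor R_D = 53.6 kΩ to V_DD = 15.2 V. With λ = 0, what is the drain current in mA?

V_GS = V_G = 2.4 V, so V_ov = 2.4 − 1.5 = 0.9 V.
Assume saturation: I_D = ½ k_n V_ov² = 0.5 × 2.32 × 0.9² = 0.94 mA, giving V_DS = V_DD − I_D R_D = 15.2 − 0.94 × 53.6 = -35.2 V.
But -35.2 V < V_ov = 0.9 V, so the device is actually in triode.
In triode I_D = k_n[V_ov V_DS − ½ V_DS²] and I_D = (V_DD − V_DS)/R_D. Equating: 62.2 V_DS² − 112.9 V_DS + 15.2 = 0, giving V_DS = 0.146 V (the root below V_ov).
I_D = (15.2 − 0.146) / 53.6 = 0.281 mA.

I_D = 0.281 mA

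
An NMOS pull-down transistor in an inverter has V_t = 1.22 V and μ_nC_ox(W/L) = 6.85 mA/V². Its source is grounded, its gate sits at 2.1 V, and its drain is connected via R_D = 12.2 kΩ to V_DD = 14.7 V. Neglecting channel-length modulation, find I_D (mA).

I_D = 1.19 mA

V_GS = V_G = 2.1 V, so V_ov = 2.1 − 1.22 = 0.88 V.
Assume saturation: I_D = ½ k_n V_ov² = 0.5 × 6.85 × 0.88² = 2.65 mA, giving V_DS = V_DD − I_D R_D = 14.7 − 2.65 × 12.2 = -17.7 V.
But -17.7 V < V_ov = 0.88 V, so the device is actually in triode.
In triode I_D = k_n[V_ov V_DS − ½ V_DS²] and I_D = (V_DD − V_DS)/R_D. Equating: 41.8 V_DS² − 74.54 V_DS + 14.7 = 0, giving V_DS = 0.226 V (the root below V_ov).
I_D = (14.7 − 0.226) / 12.2 = 1.19 mA.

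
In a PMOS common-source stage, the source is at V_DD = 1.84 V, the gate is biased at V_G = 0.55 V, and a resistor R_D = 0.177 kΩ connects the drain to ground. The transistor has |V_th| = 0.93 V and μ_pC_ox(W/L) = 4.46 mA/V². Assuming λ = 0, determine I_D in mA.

I_D = 0.289 mA

V_SG = V_DD − V_G = 1.84 − 0.55 = 1.29 V, so V_ov = 1.29 − 0.93 = 0.36 V.
Assume saturation: I_D = ½ k_p V_ov² = 0.5 × 4.46 × 0.36² = 0.289 mA, giving V_SD = V_DD − I_D R_D = 1.84 − 0.289 × 0.177 = 1.79 V.
V_SD = 1.79 V ≥ V_ov = 0.36 V, confirming saturation.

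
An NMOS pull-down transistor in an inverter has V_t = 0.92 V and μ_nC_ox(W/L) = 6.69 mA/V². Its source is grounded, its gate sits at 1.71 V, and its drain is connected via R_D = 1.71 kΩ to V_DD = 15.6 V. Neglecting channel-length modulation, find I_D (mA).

V_GS = V_G = 1.71 V, so V_ov = 1.71 − 0.92 = 0.79 V.
Assume saturation: I_D = ½ k_n V_ov² = 0.5 × 6.69 × 0.79² = 2.09 mA, giving V_DS = V_DD − I_D R_D = 15.6 − 2.09 × 1.71 = 12 V.
V_DS = 12 V ≥ V_ov = 0.79 V, confirming saturation.

I_D = 2.09 mA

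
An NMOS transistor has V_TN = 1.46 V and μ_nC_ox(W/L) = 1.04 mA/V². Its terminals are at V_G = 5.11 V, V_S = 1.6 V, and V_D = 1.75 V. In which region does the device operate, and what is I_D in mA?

V_GS = V_G − V_S = 5.11 − 1.6 = 3.51 V; V_DS = V_D − V_S = 1.75 − 1.6 = 0.15 V.
V_ov = V_GS − V_TN = 3.51 − 1.46 = 2.05 V.
Since V_DS = 0.15 V < V_ov = 2.05 V, the device is in the triode region.
I_D = k_n [V_ov · V_DS − ½ V_DS²] = 1.04 × [2.05 × 0.15 − 0.5 × 0.15²] = 0.308 mA.

Triode; I_D = 0.308 mA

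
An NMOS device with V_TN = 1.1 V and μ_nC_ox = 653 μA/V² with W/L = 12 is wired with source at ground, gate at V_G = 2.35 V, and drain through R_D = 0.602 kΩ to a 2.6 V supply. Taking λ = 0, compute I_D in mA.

V_GS = V_G = 2.35 V, so V_ov = 2.35 − 1.1 = 1.25 V.
k_n = μ_nC_ox · (W/L) = 7.836 mA/V².
Assume saturation: I_D = ½ k_n V_ov² = 0.5 × 7.836 × 1.25² = 6.12 mA, giving V_DS = V_DD − I_D R_D = 2.6 − 6.12 × 0.602 = -1.09 V.
But -1.09 V < V_ov = 1.25 V, so the device is actually in triode.
In triode I_D = k_n[V_ov V_DS − ½ V_DS²] and I_D = (V_DD − V_DS)/R_D. Equating: 2.36 V_DS² − 6.897 V_DS + 2.6 = 0, giving V_DS = 0.445 V (the root below V_ov).
I_D = (2.6 − 0.445) / 0.602 = 3.58 mA.

I_D = 3.58 mA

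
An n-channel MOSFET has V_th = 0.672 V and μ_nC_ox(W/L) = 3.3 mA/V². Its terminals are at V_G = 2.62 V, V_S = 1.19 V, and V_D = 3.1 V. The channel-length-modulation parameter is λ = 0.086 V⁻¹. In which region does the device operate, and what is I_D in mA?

Saturation; I_D = 1.10 mA

V_GS = V_G − V_S = 2.62 − 1.19 = 1.43 V; V_DS = V_D − V_S = 3.1 − 1.19 = 1.91 V.
V_ov = V_GS − V_th = 1.43 − 0.672 = 0.758 V.
Since V_DS = 1.91 V ≥ V_ov = 0.758 V, the device is in saturation.
I_D = ½ k_n V_ov² (1 + λ V_DS) = 0.5 × 3.3 × 0.758² × (1 + 0.086 × 1.91) = 1.1 mA.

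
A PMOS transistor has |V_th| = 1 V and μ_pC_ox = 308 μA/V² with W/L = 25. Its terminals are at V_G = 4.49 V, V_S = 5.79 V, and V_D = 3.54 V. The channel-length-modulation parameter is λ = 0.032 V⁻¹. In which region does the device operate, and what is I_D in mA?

V_SG = V_S − V_G = 5.79 − 4.49 = 1.3 V; V_SD = V_S − V_D = 5.79 − 3.54 = 2.25 V.
k_p = μ_pC_ox · (W/L) = 7.7 mA/V².
V_ov = V_SG − |V_th| = 1.3 − 1 = 0.3 V.
Since V_SD = 2.25 V ≥ V_ov = 0.3 V, the device is in saturation.
I_D = ½ k_p V_ov² (1 + λ V_SD) = 0.5 × 7.7 × 0.3² × (1 + 0.032 × 2.25) = 0.371 mA.

Saturation; I_D = 0.371 mA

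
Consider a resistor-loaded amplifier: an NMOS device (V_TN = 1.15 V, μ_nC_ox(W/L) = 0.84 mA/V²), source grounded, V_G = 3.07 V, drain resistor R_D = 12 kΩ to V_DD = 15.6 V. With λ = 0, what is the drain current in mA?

I_D = 1.21 mA

V_GS = V_G = 3.07 V, so V_ov = 3.07 − 1.15 = 1.92 V.
Assume saturation: I_D = ½ k_n V_ov² = 0.5 × 0.84 × 1.92² = 1.55 mA, giving V_DS = V_DD − I_D R_D = 15.6 − 1.55 × 12 = -2.98 V.
But -2.98 V < V_ov = 1.92 V, so the device is actually in triode.
In triode I_D = k_n[V_ov V_DS − ½ V_DS²] and I_D = (V_DD − V_DS)/R_D. Equating: 5.04 V_DS² − 20.35 V_DS + 15.6 = 0, giving V_DS = 1.03 V (the root below V_ov).
I_D = (15.6 − 1.03) / 12 = 1.21 mA.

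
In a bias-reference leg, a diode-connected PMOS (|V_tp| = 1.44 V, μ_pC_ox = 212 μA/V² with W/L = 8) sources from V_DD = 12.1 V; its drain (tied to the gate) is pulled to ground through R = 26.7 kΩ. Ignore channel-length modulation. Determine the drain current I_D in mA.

I_D = 0.374 mA

With gate tied to drain, V_SG = V_SD ≥ V_SG − |V_tp|, so the device is in saturation.
k_p = μ_pC_ox · (W/L) = 1.696 mA/V².
KCL at the drain: ½ k_p (V_SG − |V_tp|)² = (V_DD − V_SG)/R.
Let x = V_SG − 1.44. Then 22.6 x² + x − 10.66 = 0, giving x = 0.664 V (positive root), so V_SG = 2.1 V.
I_D = (V_DD − V_SG)/R = (12.1 − 2.1) / 26.7 = 0.374 mA.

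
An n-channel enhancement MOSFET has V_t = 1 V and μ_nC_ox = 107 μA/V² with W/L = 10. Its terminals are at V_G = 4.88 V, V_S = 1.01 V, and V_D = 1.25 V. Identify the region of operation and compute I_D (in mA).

V_GS = V_G − V_S = 4.88 − 1.01 = 3.87 V; V_DS = V_D − V_S = 1.25 − 1.01 = 0.24 V.
k_n = μ_nC_ox · (W/L) = 1.07 mA/V².
V_ov = V_GS − V_t = 3.87 − 1 = 2.87 V.
Since V_DS = 0.24 V < V_ov = 2.87 V, the device is in the triode region.
I_D = k_n [V_ov · V_DS − ½ V_DS²] = 1.07 × [2.87 × 0.24 − 0.5 × 0.24²] = 0.706 mA.

Triode; I_D = 0.706 mA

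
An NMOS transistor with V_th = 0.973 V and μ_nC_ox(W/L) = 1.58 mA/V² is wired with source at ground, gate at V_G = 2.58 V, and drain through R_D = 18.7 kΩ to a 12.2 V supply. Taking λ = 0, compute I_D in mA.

V_GS = V_G = 2.58 V, so V_ov = 2.58 − 0.973 = 1.61 V.
Assume saturation: I_D = ½ k_n V_ov² = 0.5 × 1.58 × 1.61² = 2.04 mA, giving V_DS = V_DD − I_D R_D = 12.2 − 2.04 × 18.7 = -26 V.
But -26 V < V_ov = 1.61 V, so the device is actually in triode.
In triode I_D = k_n[V_ov V_DS − ½ V_DS²] and I_D = (V_DD − V_DS)/R_D. Equating: 14.8 V_DS² − 48.48 V_DS + 12.2 = 0, giving V_DS = 0.275 V (the root below V_ov).
I_D = (12.2 − 0.275) / 18.7 = 0.638 mA.

I_D = 0.638 mA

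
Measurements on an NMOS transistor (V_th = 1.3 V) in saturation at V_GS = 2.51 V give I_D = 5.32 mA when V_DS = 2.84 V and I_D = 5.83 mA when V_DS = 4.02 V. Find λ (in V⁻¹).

λ = 0.106 V⁻¹

With V_GS fixed, I_D ∝ (1 + λ V_DS) in saturation, so I_D2/I_D1 = (1 + λ V_DS2)/(1 + λ V_DS1).
5.83/5.32 = 1.096 = (1 + 4.02 λ)/(1 + 2.84 λ).
Solving: λ (I_D1 V_DS2 − I_D2 V_DS1) = I_D2 − I_D1, so λ = (5.83 − 5.32) / (5.32 × 4.02 − 5.83 × 2.84) = 0.51 / 4.83 = 0.106 V⁻¹.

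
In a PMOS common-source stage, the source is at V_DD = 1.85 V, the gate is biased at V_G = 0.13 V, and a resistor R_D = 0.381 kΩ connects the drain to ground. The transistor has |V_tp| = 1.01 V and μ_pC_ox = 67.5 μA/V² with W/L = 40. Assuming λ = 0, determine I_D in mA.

V_SG = V_DD − V_G = 1.85 − 0.13 = 1.72 V, so V_ov = 1.72 − 1.01 = 0.71 V.
k_p = μ_pC_ox · (W/L) = 2.7 mA/V².
Assume saturation: I_D = ½ k_p V_ov² = 0.5 × 2.7 × 0.71² = 0.681 mA, giving V_SD = V_DD − I_D R_D = 1.85 − 0.681 × 0.381 = 1.59 V.
V_SD = 1.59 V ≥ V_ov = 0.71 V, confirming saturation.

I_D = 0.681 mA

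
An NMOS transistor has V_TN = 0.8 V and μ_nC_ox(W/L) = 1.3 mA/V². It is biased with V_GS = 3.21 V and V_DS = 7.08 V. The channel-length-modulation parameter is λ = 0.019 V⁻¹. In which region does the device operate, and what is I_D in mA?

V_ov = V_GS − V_TN = 3.21 − 0.8 = 2.41 V.
Since V_DS = 7.08 V ≥ V_ov = 2.41 V, the device is in saturation.
I_D = ½ k_n V_ov² (1 + λ V_DS) = 0.5 × 1.3 × 2.41² × (1 + 0.019 × 7.08) = 4.28 mA.

Saturation; I_D = 4.28 mA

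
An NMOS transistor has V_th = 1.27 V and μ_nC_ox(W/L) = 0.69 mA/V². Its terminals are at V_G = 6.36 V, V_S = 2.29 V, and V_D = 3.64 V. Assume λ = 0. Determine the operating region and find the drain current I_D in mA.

V_GS = V_G − V_S = 6.36 − 2.29 = 4.07 V; V_DS = V_D − V_S = 3.64 − 2.29 = 1.35 V.
V_ov = V_GS − V_th = 4.07 − 1.27 = 2.8 V.
Since V_DS = 1.35 V < V_ov = 2.8 V, the device is in the triode region.
I_D = k_n [V_ov · V_DS − ½ V_DS²] = 0.69 × [2.8 × 1.35 − 0.5 × 1.35²] = 1.98 mA.

Triode; I_D = 1.98 mA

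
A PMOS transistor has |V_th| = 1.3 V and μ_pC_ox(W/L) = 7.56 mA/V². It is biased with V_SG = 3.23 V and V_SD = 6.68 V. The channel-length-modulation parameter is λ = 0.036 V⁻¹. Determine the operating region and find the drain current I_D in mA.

Saturation; I_D = 17.5 mA

V_ov = V_SG − |V_th| = 3.23 − 1.3 = 1.93 V.
Since V_SD = 6.68 V ≥ V_ov = 1.93 V, the device is in saturation.
I_D = ½ k_p V_ov² (1 + λ V_SD) = 0.5 × 7.56 × 1.93² × (1 + 0.036 × 6.68) = 17.5 mA.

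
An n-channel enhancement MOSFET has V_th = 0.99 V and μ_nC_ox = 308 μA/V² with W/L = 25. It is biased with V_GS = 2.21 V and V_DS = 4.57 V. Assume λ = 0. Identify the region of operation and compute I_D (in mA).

Saturation; I_D = 5.73 mA

k_n = μ_nC_ox · (W/L) = 7.7 mA/V².
V_ov = V_GS − V_th = 2.21 − 0.99 = 1.22 V.
Since V_DS = 4.57 V ≥ V_ov = 1.22 V, the device is in saturation.
I_D = ½ k_n V_ov² = 0.5 × 7.7 × 1.22² = 5.73 mA.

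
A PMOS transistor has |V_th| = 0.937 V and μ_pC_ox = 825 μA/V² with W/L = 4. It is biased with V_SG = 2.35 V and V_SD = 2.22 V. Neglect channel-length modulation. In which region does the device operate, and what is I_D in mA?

Saturation; I_D = 3.29 mA

k_p = μ_pC_ox · (W/L) = 3.3 mA/V².
V_ov = V_SG − |V_th| = 2.35 − 0.937 = 1.41 V.
Since V_SD = 2.22 V ≥ V_ov = 1.41 V, the device is in saturation.
I_D = ½ k_p V_ov² = 0.5 × 3.3 × 1.41² = 3.29 mA.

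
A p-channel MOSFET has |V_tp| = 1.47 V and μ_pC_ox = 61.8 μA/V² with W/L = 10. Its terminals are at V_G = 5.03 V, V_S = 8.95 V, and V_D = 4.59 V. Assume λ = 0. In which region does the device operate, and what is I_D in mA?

Saturation; I_D = 1.85 mA

V_SG = V_S − V_G = 8.95 − 5.03 = 3.92 V; V_SD = V_S − V_D = 8.95 − 4.59 = 4.36 V.
k_p = μ_pC_ox · (W/L) = 0.618 mA/V².
V_ov = V_SG − |V_tp| = 3.92 − 1.47 = 2.45 V.
Since V_SD = 4.36 V ≥ V_ov = 2.45 V, the device is in saturation.
I_D = ½ k_p V_ov² = 0.5 × 0.618 × 2.45² = 1.85 mA.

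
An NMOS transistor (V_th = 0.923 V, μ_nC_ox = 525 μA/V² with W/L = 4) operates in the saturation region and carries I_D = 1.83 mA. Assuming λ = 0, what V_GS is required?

V_GS = 2.24 V

k_n = μ_nC_ox · (W/L) = 2.1 mA/V².
In saturation I_D = ½ k_n (V_GS − V_th)², so V_GS − V_th = √(2 I_D / k_n) = √(2 × 1.83 / 2.1) = 1.32 V.
V_GS = 0.923 + 1.32 = 2.24 V.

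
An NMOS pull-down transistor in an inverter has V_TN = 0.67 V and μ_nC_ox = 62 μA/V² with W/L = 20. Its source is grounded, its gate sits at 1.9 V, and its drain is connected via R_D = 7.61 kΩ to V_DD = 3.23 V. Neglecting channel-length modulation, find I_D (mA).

V_GS = V_G = 1.9 V, so V_ov = 1.9 − 0.67 = 1.23 V.
k_n = μ_nC_ox · (W/L) = 1.24 mA/V².
Assume saturation: I_D = ½ k_n V_ov² = 0.5 × 1.24 × 1.23² = 0.938 mA, giving V_DS = V_DD − I_D R_D = 3.23 − 0.938 × 7.61 = -3.91 V.
But -3.91 V < V_ov = 1.23 V, so the device is actually in triode.
In triode I_D = k_n[V_ov V_DS − ½ V_DS²] and I_D = (V_DD − V_DS)/R_D. Equating: 4.72 V_DS² − 12.61 V_DS + 3.23 = 0, giving V_DS = 0.287 V (the root below V_ov).
I_D = (3.23 − 0.287) / 7.61 = 0.387 mA.

I_D = 0.387 mA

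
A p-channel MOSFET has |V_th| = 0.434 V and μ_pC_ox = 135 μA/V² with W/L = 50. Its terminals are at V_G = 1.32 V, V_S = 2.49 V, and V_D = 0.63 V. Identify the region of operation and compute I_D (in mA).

Saturation; I_D = 1.83 mA

V_SG = V_S − V_G = 2.49 − 1.32 = 1.17 V; V_SD = V_S − V_D = 2.49 − 0.63 = 1.86 V.
k_p = μ_pC_ox · (W/L) = 6.75 mA/V².
V_ov = V_SG − |V_th| = 1.17 − 0.434 = 0.736 V.
Since V_SD = 1.86 V ≥ V_ov = 0.736 V, the device is in saturation.
I_D = ½ k_p V_ov² = 0.5 × 6.75 × 0.736² = 1.83 mA.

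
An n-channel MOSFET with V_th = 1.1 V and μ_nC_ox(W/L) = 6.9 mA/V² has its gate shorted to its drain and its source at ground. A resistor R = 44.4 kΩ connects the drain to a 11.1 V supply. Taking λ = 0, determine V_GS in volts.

With gate tied to drain, V_GS = V_DS ≥ V_GS − V_th, so the device is in saturation.
KCL at the drain: ½ k_n (V_GS − V_th)² = (V_DD − V_GS)/R.
Let x = V_GS − 1.1. Then 153 x² + x − 10 = 0, giving x = 0.252 V (positive root), so V_GS = 1.35 V.
I_D = (V_DD − V_GS)/R = (11.1 − 1.35) / 44.4 = 0.22 mA.

V_GS = 1.35 V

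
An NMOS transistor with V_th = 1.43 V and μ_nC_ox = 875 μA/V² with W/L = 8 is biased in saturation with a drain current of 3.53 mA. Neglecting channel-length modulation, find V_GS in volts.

V_GS = 2.43 V

k_n = μ_nC_ox · (W/L) = 7 mA/V².
In saturation I_D = ½ k_n (V_GS − V_th)², so V_GS − V_th = √(2 I_D / k_n) = √(2 × 3.53 / 7) = 1 V.
V_GS = 1.43 + 1 = 2.43 V.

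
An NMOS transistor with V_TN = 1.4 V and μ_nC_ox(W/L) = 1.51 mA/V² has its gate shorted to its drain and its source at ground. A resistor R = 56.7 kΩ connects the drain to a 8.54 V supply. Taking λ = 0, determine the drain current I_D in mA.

I_D = 0.119 mA

With gate tied to drain, V_GS = V_DS ≥ V_GS − V_TN, so the device is in saturation.
KCL at the drain: ½ k_n (V_GS − V_TN)² = (V_DD − V_GS)/R.
Let x = V_GS − 1.4. Then 42.8 x² + x − 7.14 = 0, giving x = 0.397 V (positive root), so V_GS = 1.8 V.
I_D = (V_DD − V_GS)/R = (8.54 − 1.8) / 56.7 = 0.119 mA.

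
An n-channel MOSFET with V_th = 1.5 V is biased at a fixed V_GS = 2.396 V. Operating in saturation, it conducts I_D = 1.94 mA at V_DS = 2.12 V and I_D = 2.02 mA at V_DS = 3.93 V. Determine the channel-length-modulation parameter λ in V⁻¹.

λ = 0.0239 V⁻¹

With V_GS fixed, I_D ∝ (1 + λ V_DS) in saturation, so I_D2/I_D1 = (1 + λ V_DS2)/(1 + λ V_DS1).
2.02/1.94 = 1.041 = (1 + 3.93 λ)/(1 + 2.12 λ).
Solving: λ (I_D1 V_DS2 − I_D2 V_DS1) = I_D2 − I_D1, so λ = (2.02 − 1.94) / (1.94 × 3.93 − 2.02 × 2.12) = 0.08 / 3.34 = 0.0239 V⁻¹.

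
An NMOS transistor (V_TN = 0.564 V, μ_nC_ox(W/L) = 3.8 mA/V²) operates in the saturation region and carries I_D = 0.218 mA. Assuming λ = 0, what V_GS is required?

V_GS = 0.903 V

In saturation I_D = ½ k_n (V_GS − V_TN)², so V_GS − V_TN = √(2 I_D / k_n) = √(2 × 0.218 / 3.8) = 0.339 V.
V_GS = 0.564 + 0.339 = 0.903 V.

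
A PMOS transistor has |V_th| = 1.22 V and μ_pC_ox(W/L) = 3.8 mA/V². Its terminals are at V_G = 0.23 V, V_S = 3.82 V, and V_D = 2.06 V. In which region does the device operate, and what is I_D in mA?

V_SG = V_S − V_G = 3.82 − 0.23 = 3.59 V; V_SD = V_S − V_D = 3.82 − 2.06 = 1.76 V.
V_ov = V_SG − |V_th| = 3.59 − 1.22 = 2.37 V.
Since V_SD = 1.76 V < V_ov = 2.37 V, the device is in the triode region.
I_D = k_p [V_ov · V_SD − ½ V_SD²] = 3.8 × [2.37 × 1.76 − 0.5 × 1.76²] = 9.97 mA.

Triode; I_D = 9.97 mA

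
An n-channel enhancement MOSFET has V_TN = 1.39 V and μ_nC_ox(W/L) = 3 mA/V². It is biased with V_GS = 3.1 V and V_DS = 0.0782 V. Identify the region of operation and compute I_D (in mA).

Triode; I_D = 0.392 mA

V_ov = V_GS − V_TN = 3.1 − 1.39 = 1.71 V.
Since V_DS = 0.0782 V < V_ov = 1.71 V, the device is in the triode region.
I_D = k_n [V_ov · V_DS − ½ V_DS²] = 3 × [1.71 × 0.0782 − 0.5 × 0.0782²] = 0.392 mA.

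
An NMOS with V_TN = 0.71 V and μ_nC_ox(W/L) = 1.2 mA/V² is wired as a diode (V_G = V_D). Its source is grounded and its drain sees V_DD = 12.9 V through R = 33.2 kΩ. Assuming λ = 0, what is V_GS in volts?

V_GS = 1.47 V

With gate tied to drain, V_GS = V_DS ≥ V_GS − V_TN, so the device is in saturation.
KCL at the drain: ½ k_n (V_GS − V_TN)² = (V_DD − V_GS)/R.
Let x = V_GS − 0.71. Then 19.9 x² + x − 12.19 = 0, giving x = 0.758 V (positive root), so V_GS = 1.47 V.
I_D = (V_DD − V_GS)/R = (12.9 − 1.47) / 33.2 = 0.344 mA.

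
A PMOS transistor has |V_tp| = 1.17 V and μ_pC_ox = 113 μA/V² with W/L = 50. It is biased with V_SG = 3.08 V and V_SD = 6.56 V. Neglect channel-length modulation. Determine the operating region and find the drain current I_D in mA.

k_p = μ_pC_ox · (W/L) = 5.65 mA/V².
V_ov = V_SG − |V_tp| = 3.08 − 1.17 = 1.91 V.
Since V_SD = 6.56 V ≥ V_ov = 1.91 V, the device is in saturation.
I_D = ½ k_p V_ov² = 0.5 × 5.65 × 1.91² = 10.3 mA.

Saturation; I_D = 10.3 mA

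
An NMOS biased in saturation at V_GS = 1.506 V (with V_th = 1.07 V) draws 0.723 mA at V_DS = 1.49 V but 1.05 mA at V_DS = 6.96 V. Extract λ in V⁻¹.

λ = 0.0943 V⁻¹

With V_GS fixed, I_D ∝ (1 + λ V_DS) in saturation, so I_D2/I_D1 = (1 + λ V_DS2)/(1 + λ V_DS1).
1.05/0.723 = 1.452 = (1 + 6.96 λ)/(1 + 1.49 λ).
Solving: λ (I_D1 V_DS2 − I_D2 V_DS1) = I_D2 − I_D1, so λ = (1.05 − 0.723) / (0.723 × 6.96 − 1.05 × 1.49) = 0.327 / 3.47 = 0.0943 V⁻¹.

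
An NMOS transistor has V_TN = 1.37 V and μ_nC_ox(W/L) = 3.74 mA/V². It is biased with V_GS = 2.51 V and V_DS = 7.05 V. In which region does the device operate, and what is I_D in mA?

Saturation; I_D = 2.43 mA

V_ov = V_GS − V_TN = 2.51 − 1.37 = 1.14 V.
Since V_DS = 7.05 V ≥ V_ov = 1.14 V, the device is in saturation.
I_D = ½ k_n V_ov² = 0.5 × 3.74 × 1.14² = 2.43 mA.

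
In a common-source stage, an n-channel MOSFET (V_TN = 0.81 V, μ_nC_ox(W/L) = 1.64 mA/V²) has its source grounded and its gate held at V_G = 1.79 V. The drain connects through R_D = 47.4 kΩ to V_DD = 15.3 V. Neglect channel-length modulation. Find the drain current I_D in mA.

V_GS = V_G = 1.79 V, so V_ov = 1.79 − 0.81 = 0.98 V.
Assume saturation: I_D = ½ k_n V_ov² = 0.5 × 1.64 × 0.98² = 0.788 mA, giving V_DS = V_DD − I_D R_D = 15.3 − 0.788 × 47.4 = -22 V.
But -22 V < V_ov = 0.98 V, so the device is actually in triode.
In triode I_D = k_n[V_ov V_DS − ½ V_DS²] and I_D = (V_DD − V_DS)/R_D. Equating: 38.9 V_DS² − 77.18 V_DS + 15.3 = 0, giving V_DS = 0.223 V (the root below V_ov).
I_D = (15.3 − 0.223) / 47.4 = 0.318 mA.

I_D = 0.318 mA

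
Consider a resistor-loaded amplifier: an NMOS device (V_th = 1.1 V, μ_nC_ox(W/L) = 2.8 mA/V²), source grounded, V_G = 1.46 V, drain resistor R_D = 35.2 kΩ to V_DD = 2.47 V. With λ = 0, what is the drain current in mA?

V_GS = V_G = 1.46 V, so V_ov = 1.46 − 1.1 = 0.36 V.
Assume saturation: I_D = ½ k_n V_ov² = 0.5 × 2.8 × 0.36² = 0.181 mA, giving V_DS = V_DD − I_D R_D = 2.47 − 0.181 × 35.2 = -3.92 V.
But -3.92 V < V_ov = 0.36 V, so the device is actually in triode.
In triode I_D = k_n[V_ov V_DS − ½ V_DS²] and I_D = (V_DD − V_DS)/R_D. Equating: 49.3 V_DS² − 36.48 V_DS + 2.47 = 0, giving V_DS = 0.0754 V (the root below V_ov).
I_D = (2.47 − 0.0754) / 35.2 = 0.068 mA.

I_D = 0.0680 mA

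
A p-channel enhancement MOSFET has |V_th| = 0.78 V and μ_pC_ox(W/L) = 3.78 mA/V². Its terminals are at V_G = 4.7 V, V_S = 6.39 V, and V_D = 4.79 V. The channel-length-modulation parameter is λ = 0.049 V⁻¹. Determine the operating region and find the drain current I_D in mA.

Saturation; I_D = 1.69 mA

V_SG = V_S − V_G = 6.39 − 4.7 = 1.69 V; V_SD = V_S − V_D = 6.39 − 4.79 = 1.6 V.
V_ov = V_SG − |V_th| = 1.69 − 0.78 = 0.91 V.
Since V_SD = 1.6 V ≥ V_ov = 0.91 V, the device is in saturation.
I_D = ½ k_p V_ov² (1 + λ V_SD) = 0.5 × 3.78 × 0.91² × (1 + 0.049 × 1.6) = 1.69 mA.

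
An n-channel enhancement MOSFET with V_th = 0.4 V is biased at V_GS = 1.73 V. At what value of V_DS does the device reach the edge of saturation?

V_DS,sat = 1.33 V

The boundary between triode and saturation is V_DS = V_GS − V_th = V_ov.
V_ov = 1.73 − 0.4 = 1.33 V.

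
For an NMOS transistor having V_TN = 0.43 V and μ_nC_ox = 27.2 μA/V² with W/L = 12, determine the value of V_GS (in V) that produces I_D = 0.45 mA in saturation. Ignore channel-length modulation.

k_n = μ_nC_ox · (W/L) = 0.3264 mA/V².
In saturation I_D = ½ k_n (V_GS − V_TN)², so V_GS − V_TN = √(2 I_D / k_n) = √(2 × 0.45 / 0.3264) = 1.66 V.
V_GS = 0.43 + 1.66 = 2.09 V.

V_GS = 2.09 V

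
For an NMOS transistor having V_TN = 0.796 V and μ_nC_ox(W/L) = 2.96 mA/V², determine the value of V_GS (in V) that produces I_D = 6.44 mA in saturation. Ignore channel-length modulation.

In saturation I_D = ½ k_n (V_GS − V_TN)², so V_GS − V_TN = √(2 I_D / k_n) = √(2 × 6.44 / 2.96) = 2.09 V.
V_GS = 0.796 + 2.09 = 2.88 V.

V_GS = 2.88 V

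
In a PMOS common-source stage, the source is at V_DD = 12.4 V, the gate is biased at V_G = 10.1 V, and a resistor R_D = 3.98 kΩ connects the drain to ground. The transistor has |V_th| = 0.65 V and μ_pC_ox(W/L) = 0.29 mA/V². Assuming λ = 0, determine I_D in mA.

V_SG = V_DD − V_G = 12.4 − 10.1 = 2.3 V, so V_ov = 2.3 − 0.65 = 1.65 V.
Assume saturation: I_D = ½ k_p V_ov² = 0.5 × 0.29 × 1.65² = 0.395 mA, giving V_SD = V_DD − I_D R_D = 12.4 − 0.395 × 3.98 = 10.8 V.
V_SD = 10.8 V ≥ V_ov = 1.65 V, confirming saturation.

I_D = 0.395 mA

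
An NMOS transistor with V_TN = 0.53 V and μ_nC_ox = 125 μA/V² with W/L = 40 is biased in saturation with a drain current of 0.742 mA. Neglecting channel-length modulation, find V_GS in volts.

V_GS = 1.07 V

k_n = μ_nC_ox · (W/L) = 5 mA/V².
In saturation I_D = ½ k_n (V_GS − V_TN)², so V_GS − V_TN = √(2 I_D / k_n) = √(2 × 0.742 / 5) = 0.545 V.
V_GS = 0.53 + 0.545 = 1.07 V.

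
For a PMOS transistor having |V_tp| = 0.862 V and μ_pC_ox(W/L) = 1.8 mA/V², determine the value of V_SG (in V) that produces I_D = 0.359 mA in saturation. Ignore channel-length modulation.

In saturation I_D = ½ k_p (V_SG − |V_tp|)², so V_SG − |V_tp| = √(2 I_D / k_p) = √(2 × 0.359 / 1.8) = 0.632 V.
V_SG = 0.862 + 0.632 = 1.49 V.

V_SG = 1.49 V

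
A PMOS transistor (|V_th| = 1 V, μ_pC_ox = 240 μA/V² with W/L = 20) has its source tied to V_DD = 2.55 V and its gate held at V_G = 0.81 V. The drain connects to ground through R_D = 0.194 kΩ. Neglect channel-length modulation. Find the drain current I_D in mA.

I_D = 1.31 mA

V_SG = V_DD − V_G = 2.55 − 0.81 = 1.74 V, so V_ov = 1.74 − 1 = 0.74 V.
k_p = μ_pC_ox · (W/L) = 4.8 mA/V².
Assume saturation: I_D = ½ k_p V_ov² = 0.5 × 4.8 × 0.74² = 1.31 mA, giving V_SD = V_DD − I_D R_D = 2.55 − 1.31 × 0.194 = 2.3 V.
V_SD = 2.3 V ≥ V_ov = 0.74 V, confirming saturation.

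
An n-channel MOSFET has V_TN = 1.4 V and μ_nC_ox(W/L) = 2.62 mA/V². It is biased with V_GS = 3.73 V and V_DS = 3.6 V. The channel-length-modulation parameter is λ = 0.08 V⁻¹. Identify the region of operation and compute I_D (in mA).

Saturation; I_D = 9.16 mA

V_ov = V_GS − V_TN = 3.73 − 1.4 = 2.33 V.
Since V_DS = 3.6 V ≥ V_ov = 2.33 V, the device is in saturation.
I_D = ½ k_n V_ov² (1 + λ V_DS) = 0.5 × 2.62 × 2.33² × (1 + 0.08 × 3.6) = 9.16 mA.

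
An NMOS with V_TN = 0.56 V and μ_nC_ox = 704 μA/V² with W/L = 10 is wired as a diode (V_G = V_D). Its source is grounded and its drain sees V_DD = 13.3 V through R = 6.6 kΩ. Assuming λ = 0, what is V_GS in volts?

With gate tied to drain, V_GS = V_DS ≥ V_GS − V_TN, so the device is in saturation.
k_n = μ_nC_ox · (W/L) = 7.04 mA/V².
KCL at the drain: ½ k_n (V_GS − V_TN)² = (V_DD − V_GS)/R.
Let x = V_GS − 0.56. Then 23.2 x² + x − 12.74 = 0, giving x = 0.719 V (positive root), so V_GS = 1.28 V.
I_D = (V_DD − V_GS)/R = (13.3 − 1.28) / 6.6 = 1.82 mA.

V_GS = 1.28 V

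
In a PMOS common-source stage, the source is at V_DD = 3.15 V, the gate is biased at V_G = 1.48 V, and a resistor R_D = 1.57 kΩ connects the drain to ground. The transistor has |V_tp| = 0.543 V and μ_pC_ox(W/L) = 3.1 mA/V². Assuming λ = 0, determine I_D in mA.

I_D = 1.60 mA

V_SG = V_DD − V_G = 3.15 − 1.48 = 1.67 V, so V_ov = 1.67 − 0.543 = 1.13 V.
Assume saturation: I_D = ½ k_p V_ov² = 0.5 × 3.1 × 1.13² = 1.97 mA, giving V_SD = V_DD − I_D R_D = 3.15 − 1.97 × 1.57 = 0.0591 V.
But 0.0591 V < V_ov = 1.13 V, so the device is actually in triode.
In triode I_D = k_p[V_ov V_SD − ½ V_SD²] and I_D = (V_DD − V_SD)/R_D. Equating: 2.43 V_SD² − 6.485 V_SD + 3.15 = 0, giving V_SD = 0.639 V (the root below V_ov).
I_D = (3.15 − 0.639) / 1.57 = 1.6 mA.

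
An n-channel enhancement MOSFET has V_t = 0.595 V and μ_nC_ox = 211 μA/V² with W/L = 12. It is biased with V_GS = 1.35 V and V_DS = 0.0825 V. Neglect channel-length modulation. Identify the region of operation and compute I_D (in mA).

k_n = μ_nC_ox · (W/L) = 2.532 mA/V².
V_ov = V_GS − V_t = 1.35 − 0.595 = 0.755 V.
Since V_DS = 0.0825 V < V_ov = 0.755 V, the device is in the triode region.
I_D = k_n [V_ov · V_DS − ½ V_DS²] = 2.532 × [0.755 × 0.0825 − 0.5 × 0.0825²] = 0.149 mA.

Triode; I_D = 0.149 mA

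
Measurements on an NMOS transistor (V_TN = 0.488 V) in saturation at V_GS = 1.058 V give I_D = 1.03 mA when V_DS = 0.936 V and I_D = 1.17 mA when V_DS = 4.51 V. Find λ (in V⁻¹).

λ = 0.0394 V⁻¹

With V_GS fixed, I_D ∝ (1 + λ V_DS) in saturation, so I_D2/I_D1 = (1 + λ V_DS2)/(1 + λ V_DS1).
1.17/1.03 = 1.136 = (1 + 4.51 λ)/(1 + 0.936 λ).
Solving: λ (I_D1 V_DS2 − I_D2 V_DS1) = I_D2 − I_D1, so λ = (1.17 − 1.03) / (1.03 × 4.51 − 1.17 × 0.936) = 0.14 / 3.55 = 0.0394 V⁻¹.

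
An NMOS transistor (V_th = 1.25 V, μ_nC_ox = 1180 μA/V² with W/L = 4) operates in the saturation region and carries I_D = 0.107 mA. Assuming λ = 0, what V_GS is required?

k_n = μ_nC_ox · (W/L) = 4.72 mA/V².
In saturation I_D = ½ k_n (V_GS − V_th)², so V_GS − V_th = √(2 I_D / k_n) = √(2 × 0.107 / 4.72) = 0.213 V.
V_GS = 1.25 + 0.213 = 1.46 V.

V_GS = 1.46 V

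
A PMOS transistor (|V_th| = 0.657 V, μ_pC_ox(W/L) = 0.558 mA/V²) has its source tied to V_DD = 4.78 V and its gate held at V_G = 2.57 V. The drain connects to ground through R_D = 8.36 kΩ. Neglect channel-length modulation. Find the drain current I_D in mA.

I_D = 0.484 mA

V_SG = V_DD − V_G = 4.78 − 2.57 = 2.21 V, so V_ov = 2.21 − 0.657 = 1.55 V.
Assume saturation: I_D = ½ k_p V_ov² = 0.5 × 0.558 × 1.55² = 0.673 mA, giving V_SD = V_DD − I_D R_D = 4.78 − 0.673 × 8.36 = -0.845 V.
But -0.845 V < V_ov = 1.55 V, so the device is actually in triode.
In triode I_D = k_p[V_ov V_SD − ½ V_SD²] and I_D = (V_DD − V_SD)/R_D. Equating: 2.33 V_SD² − 8.245 V_SD + 4.78 = 0, giving V_SD = 0.731 V (the root below V_ov).
I_D = (4.78 − 0.731) / 8.36 = 0.484 mA.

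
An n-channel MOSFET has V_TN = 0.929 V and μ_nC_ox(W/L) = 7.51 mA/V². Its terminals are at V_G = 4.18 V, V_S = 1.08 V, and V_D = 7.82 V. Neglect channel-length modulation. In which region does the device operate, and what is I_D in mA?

Saturation; I_D = 17.7 mA

V_GS = V_G − V_S = 4.18 − 1.08 = 3.1 V; V_DS = V_D − V_S = 7.82 − 1.08 = 6.74 V.
V_ov = V_GS − V_TN = 3.1 − 0.929 = 2.17 V.
Since V_DS = 6.74 V ≥ V_ov = 2.17 V, the device is in saturation.
I_D = ½ k_n V_ov² = 0.5 × 7.51 × 2.17² = 17.7 mA.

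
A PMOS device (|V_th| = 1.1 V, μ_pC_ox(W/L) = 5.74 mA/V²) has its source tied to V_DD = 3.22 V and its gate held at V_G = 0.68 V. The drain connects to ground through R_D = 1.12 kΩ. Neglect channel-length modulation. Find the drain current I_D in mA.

V_SG = V_DD − V_G = 3.22 − 0.68 = 2.54 V, so V_ov = 2.54 − 1.1 = 1.44 V.
Assume saturation: I_D = ½ k_p V_ov² = 0.5 × 5.74 × 1.44² = 5.95 mA, giving V_SD = V_DD − I_D R_D = 3.22 − 5.95 × 1.12 = -3.45 V.
But -3.45 V < V_ov = 1.44 V, so the device is actually in triode.
In triode I_D = k_p[V_ov V_SD − ½ V_SD²] and I_D = (V_DD − V_SD)/R_D. Equating: 3.21 V_SD² − 10.26 V_SD + 3.22 = 0, giving V_SD = 0.353 V (the root below V_ov).
I_D = (3.22 − 0.353) / 1.12 = 2.56 mA.

I_D = 2.56 mA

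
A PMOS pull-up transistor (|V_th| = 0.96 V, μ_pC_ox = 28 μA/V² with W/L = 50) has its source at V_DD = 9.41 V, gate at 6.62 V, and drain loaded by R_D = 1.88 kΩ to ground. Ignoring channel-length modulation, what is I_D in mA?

V_SG = V_DD − V_G = 9.41 − 6.62 = 2.79 V, so V_ov = 2.79 − 0.96 = 1.83 V.
k_p = μ_pC_ox · (W/L) = 1.4 mA/V².
Assume saturation: I_D = ½ k_p V_ov² = 0.5 × 1.4 × 1.83² = 2.34 mA, giving V_SD = V_DD − I_D R_D = 9.41 − 2.34 × 1.88 = 5 V.
V_SD = 5 V ≥ V_ov = 1.83 V, confirming saturation.

I_D = 2.34 mA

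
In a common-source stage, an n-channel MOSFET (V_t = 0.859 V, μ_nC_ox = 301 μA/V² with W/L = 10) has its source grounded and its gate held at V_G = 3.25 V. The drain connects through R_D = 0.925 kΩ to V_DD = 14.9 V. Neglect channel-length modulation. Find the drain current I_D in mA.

I_D = 8.60 mA

V_GS = V_G = 3.25 V, so V_ov = 3.25 − 0.859 = 2.39 V.
k_n = μ_nC_ox · (W/L) = 3.01 mA/V².
Assume saturation: I_D = ½ k_n V_ov² = 0.5 × 3.01 × 2.39² = 8.6 mA, giving V_DS = V_DD − I_D R_D = 14.9 − 8.6 × 0.925 = 6.94 V.
V_DS = 6.94 V ≥ V_ov = 2.39 V, confirming saturation.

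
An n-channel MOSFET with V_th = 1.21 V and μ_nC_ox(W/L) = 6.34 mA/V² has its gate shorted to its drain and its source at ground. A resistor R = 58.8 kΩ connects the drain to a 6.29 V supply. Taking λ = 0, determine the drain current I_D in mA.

With gate tied to drain, V_GS = V_DS ≥ V_GS − V_th, so the device is in saturation.
KCL at the drain: ½ k_n (V_GS − V_th)² = (V_DD − V_GS)/R.
Let x = V_GS − 1.21. Then 186 x² + x − 5.08 = 0, giving x = 0.162 V (positive root), so V_GS = 1.37 V.
I_D = (V_DD − V_GS)/R = (6.29 − 1.37) / 58.8 = 0.0836 mA.

I_D = 0.0836 mA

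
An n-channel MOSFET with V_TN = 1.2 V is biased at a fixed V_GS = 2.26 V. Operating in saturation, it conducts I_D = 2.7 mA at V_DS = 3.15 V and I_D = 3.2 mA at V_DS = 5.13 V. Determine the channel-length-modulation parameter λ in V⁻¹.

λ = 0.133 V⁻¹

With V_GS fixed, I_D ∝ (1 + λ V_DS) in saturation, so I_D2/I_D1 = (1 + λ V_DS2)/(1 + λ V_DS1).
3.2/2.7 = 1.185 = (1 + 5.13 λ)/(1 + 3.15 λ).
Solving: λ (I_D1 V_DS2 − I_D2 V_DS1) = I_D2 − I_D1, so λ = (3.2 − 2.7) / (2.7 × 5.13 − 3.2 × 3.15) = 0.5 / 3.77 = 0.133 V⁻¹.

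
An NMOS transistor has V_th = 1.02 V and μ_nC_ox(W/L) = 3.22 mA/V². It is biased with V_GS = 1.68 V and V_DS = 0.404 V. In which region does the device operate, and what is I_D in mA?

Triode; I_D = 0.596 mA

V_ov = V_GS − V_th = 1.68 − 1.02 = 0.66 V.
Since V_DS = 0.404 V < V_ov = 0.66 V, the device is in the triode region.
I_D = k_n [V_ov · V_DS − ½ V_DS²] = 3.22 × [0.66 × 0.404 − 0.5 × 0.404²] = 0.596 mA.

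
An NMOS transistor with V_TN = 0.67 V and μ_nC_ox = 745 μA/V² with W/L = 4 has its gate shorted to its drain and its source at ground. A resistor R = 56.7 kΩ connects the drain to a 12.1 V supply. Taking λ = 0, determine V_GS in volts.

With gate tied to drain, V_GS = V_DS ≥ V_GS − V_TN, so the device is in saturation.
k_n = μ_nC_ox · (W/L) = 2.98 mA/V².
KCL at the drain: ½ k_n (V_GS − V_TN)² = (V_DD − V_GS)/R.
Let x = V_GS − 0.67. Then 84.5 x² + x − 11.43 = 0, giving x = 0.362 V (positive root), so V_GS = 1.03 V.
I_D = (V_DD − V_GS)/R = (12.1 − 1.03) / 56.7 = 0.195 mA.

V_GS = 1.03 V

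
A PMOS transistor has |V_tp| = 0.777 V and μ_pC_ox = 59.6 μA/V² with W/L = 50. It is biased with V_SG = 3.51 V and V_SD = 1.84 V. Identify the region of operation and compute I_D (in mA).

k_p = μ_pC_ox · (W/L) = 2.98 mA/V².
V_ov = V_SG − |V_tp| = 3.51 − 0.777 = 2.73 V.
Since V_SD = 1.84 V < V_ov = 2.73 V, the device is in the triode region.
I_D = k_p [V_ov · V_SD − ½ V_SD²] = 2.98 × [2.73 × 1.84 − 0.5 × 1.84²] = 9.94 mA.

Triode; I_D = 9.94 mA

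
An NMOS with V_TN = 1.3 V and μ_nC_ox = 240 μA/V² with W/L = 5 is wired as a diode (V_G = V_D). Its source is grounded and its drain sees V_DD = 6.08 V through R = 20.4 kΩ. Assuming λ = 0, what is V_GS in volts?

V_GS = 1.89 V

With gate tied to drain, V_GS = V_DS ≥ V_GS − V_TN, so the device is in saturation.
k_n = μ_nC_ox · (W/L) = 1.2 mA/V².
KCL at the drain: ½ k_n (V_GS − V_TN)² = (V_DD − V_GS)/R.
Let x = V_GS − 1.3. Then 12.2 x² + x − 4.78 = 0, giving x = 0.585 V (positive root), so V_GS = 1.89 V.
I_D = (V_DD − V_GS)/R = (6.08 − 1.89) / 20.4 = 0.206 mA.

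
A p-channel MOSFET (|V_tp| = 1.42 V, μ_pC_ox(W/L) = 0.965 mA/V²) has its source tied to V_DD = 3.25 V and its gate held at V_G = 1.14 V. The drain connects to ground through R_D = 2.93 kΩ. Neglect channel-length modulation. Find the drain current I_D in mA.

V_SG = V_DD − V_G = 3.25 − 1.14 = 2.11 V, so V_ov = 2.11 − 1.42 = 0.69 V.
Assume saturation: I_D = ½ k_p V_ov² = 0.5 × 0.965 × 0.69² = 0.23 mA, giving V_SD = V_DD − I_D R_D = 3.25 − 0.23 × 2.93 = 2.58 V.
V_SD = 2.58 V ≥ V_ov = 0.69 V, confirming saturation.

I_D = 0.230 mA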